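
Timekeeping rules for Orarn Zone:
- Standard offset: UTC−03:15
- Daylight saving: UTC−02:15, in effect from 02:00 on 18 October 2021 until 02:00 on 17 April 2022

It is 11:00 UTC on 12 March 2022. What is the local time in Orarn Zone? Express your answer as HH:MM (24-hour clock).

At the standard offset (UTC−03:15), 11:00 UTC − 3h15m = 07:45 Orarn Zone standard time.
The standard-time date in Orarn Zone, 12 March 2022, lies within the daylight-saving period (18 October 2021 – 17 April 2022), so Orarn Zone is on daylight time, UTC−02:15.
11:00 UTC − 2h15m = 08:45 local.

08:45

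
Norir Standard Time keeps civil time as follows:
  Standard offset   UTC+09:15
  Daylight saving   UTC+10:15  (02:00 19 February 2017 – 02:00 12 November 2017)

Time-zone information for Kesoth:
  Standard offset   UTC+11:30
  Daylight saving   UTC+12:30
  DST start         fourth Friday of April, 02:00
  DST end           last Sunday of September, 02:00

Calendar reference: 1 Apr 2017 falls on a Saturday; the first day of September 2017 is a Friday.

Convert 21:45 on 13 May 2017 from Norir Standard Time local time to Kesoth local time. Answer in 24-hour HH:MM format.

13 May 2017 falls between 19 February and 12 November, so daylight saving is in effect and Norir Standard Time is at UTC+10:15.
21:45 Norir Standard Time − 10h15m = 11:30 UTC.
1 April 2017 is a Saturday, so the first Friday is April 7 and the fourth is April 28.
1 September 2017 is a Friday, so Sundays fall on 3, 10, 17, 24; the last is September 24.
At the standard offset (UTC+11:30), 11:30 UTC + 11h30m = 23:00 Kesoth standard time.
The standard-time date in Kesoth, 13 May 2017, lies within the daylight-saving period (28 April – 24 September), so Kesoth is on daylight time, UTC+12:30.
11:30 UTC + 12h30m = 00:00 Kesoth (rolling into the next day, 14 May 2017).

00:00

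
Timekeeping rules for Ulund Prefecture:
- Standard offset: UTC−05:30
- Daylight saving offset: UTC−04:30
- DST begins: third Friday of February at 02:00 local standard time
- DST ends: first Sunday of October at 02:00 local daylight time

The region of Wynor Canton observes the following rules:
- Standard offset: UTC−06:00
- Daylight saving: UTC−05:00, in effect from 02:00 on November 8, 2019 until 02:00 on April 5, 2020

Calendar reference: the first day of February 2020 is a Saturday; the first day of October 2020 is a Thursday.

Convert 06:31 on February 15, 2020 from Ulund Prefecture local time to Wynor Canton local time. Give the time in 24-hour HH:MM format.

07:01

1 February 2020 is a Saturday, so the first Friday is February 7 and the third is February 21.
1 October 2020 is a Thursday, so the first Sunday is October 4.
February 15, 2020 does not fall between 21 February and 4 October, so daylight saving is not in effect and Ulund Prefecture is at UTC−05:30.
06:31 Ulund Prefecture + 5h30m = 12:01 UTC.
At the standard offset (UTC−06:00), 12:01 UTC − 6h = 06:01 Wynor Canton standard time.
The standard-time date in Wynor Canton, February 15, 2020, lies within the daylight-saving period (8 November 2019 – 5 April 2020), so Wynor Canton is on daylight time, UTC−05:00.
12:01 UTC − 5h = 07:01 Wynor Canton.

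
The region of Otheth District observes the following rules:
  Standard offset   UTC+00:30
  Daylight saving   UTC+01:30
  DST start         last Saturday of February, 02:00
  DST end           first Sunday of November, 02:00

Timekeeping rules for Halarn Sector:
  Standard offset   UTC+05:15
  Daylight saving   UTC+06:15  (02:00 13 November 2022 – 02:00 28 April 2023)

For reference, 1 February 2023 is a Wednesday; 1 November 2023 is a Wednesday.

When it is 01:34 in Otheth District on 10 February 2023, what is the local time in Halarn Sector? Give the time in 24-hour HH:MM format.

07:19

1 February 2023 is a Wednesday, so Saturdays fall on 4, 11, 18, 25; the last is February 25.
1 November 2023 is a Wednesday, so the first Sunday is November 5.
10 February 2023 is outside the daylight-saving period (25 February – 5 November), so Otheth District is on standard time, UTC+00:30.
01:34 Otheth District − 0h30m = 01:04 UTC.
At the standard offset (UTC+05:15), 01:04 UTC + 5h15m = 06:19 Halarn Sector standard time.
The standard-time date in Halarn Sector, 10 February 2023, falls between 13 November 2022 and 28 April 2023, so daylight saving is in effect and Halarn Sector is at UTC+06:15.
01:04 UTC + 6h15m = 07:19 Halarn Sector.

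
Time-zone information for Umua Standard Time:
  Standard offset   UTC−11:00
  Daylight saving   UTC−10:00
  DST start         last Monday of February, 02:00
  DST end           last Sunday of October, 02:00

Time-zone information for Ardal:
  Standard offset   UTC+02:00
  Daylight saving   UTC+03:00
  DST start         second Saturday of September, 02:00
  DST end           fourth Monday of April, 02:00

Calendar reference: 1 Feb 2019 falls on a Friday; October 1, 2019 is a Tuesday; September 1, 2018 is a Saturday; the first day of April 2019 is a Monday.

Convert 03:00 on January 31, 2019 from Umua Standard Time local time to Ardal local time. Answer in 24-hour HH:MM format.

17:00

1 February 2019 is a Friday, so Mondays fall on 4, 11, 18, 25; the last is February 25.
1 October 2019 is a Tuesday, so Sundays fall on 6, 13, 20, 27; the last is October 27.
January 31, 2019 is outside the daylight-saving period (25 February – 27 October), so Umua Standard Time is on standard time, UTC−11:00.
03:00 Umua Standard Time + 11h = 14:00 UTC.
1 September 2018 is a Saturday, so the first Saturday is September 1 and the second is September 8.
1 April 2019 is a Monday, so the first Monday is April 1 and the fourth is April 22.
At the standard offset (UTC+02:00), 14:00 UTC + 2h = 16:00 Ardal standard time.
Daylight saving runs 8 September 2018 – 22 April 2019; the standard-time date in Ardal, January 31, 2019, is inside that window, so Ardal is at UTC+03:00.
14:00 UTC + 3h = 17:00 Ardal.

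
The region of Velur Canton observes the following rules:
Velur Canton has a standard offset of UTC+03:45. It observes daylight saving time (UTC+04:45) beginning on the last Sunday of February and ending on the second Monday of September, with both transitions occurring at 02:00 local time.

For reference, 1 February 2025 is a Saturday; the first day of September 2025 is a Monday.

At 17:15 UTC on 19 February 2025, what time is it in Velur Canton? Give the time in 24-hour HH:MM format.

1 February 2025 is a Saturday, so Sundays fall on 2, 9, 16, 23; the last is February 23.
1 September 2025 is a Monday, so the first Monday is September 1 and the second is September 8.
At the standard offset (UTC+03:45), 17:15 UTC + 3h45m = 21:00 Velur Canton standard time.
Daylight saving runs 23 February – 8 September; the standard-time date in Velur Canton, 19 February 2025, is outside that window, so Velur Canton is on standard time at UTC+03:45.
17:15 UTC + 3h45m = 21:00 local.

21:00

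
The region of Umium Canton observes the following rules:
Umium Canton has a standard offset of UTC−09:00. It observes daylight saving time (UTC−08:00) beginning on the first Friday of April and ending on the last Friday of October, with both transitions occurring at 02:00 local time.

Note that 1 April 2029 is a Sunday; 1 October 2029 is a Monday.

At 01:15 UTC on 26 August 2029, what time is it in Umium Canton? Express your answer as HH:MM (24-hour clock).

1 April 2029 is a Sunday, so the first Friday is April 6.
1 October 2029 is a Monday, so Fridays fall on 5, 12, 19, 26; the last is October 26.
At the standard offset (UTC−09:00), 01:15 UTC − 9h = 16:15 Umium Canton standard time (rolling into the previous day, 25 August 2029).
The standard-time date in Umium Canton, 25 August 2029, falls between 6 April and 26 October, so daylight saving is in effect and Umium Canton is at UTC−08:00.
01:15 UTC − 8h = 17:15 local (rolling into the previous day, 25 August 2029).

17:15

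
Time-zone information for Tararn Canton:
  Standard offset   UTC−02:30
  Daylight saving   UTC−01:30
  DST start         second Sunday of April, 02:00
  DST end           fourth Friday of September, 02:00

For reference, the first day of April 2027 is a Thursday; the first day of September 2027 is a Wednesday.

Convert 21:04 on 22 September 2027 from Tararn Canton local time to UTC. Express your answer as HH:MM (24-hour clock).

22:34

1 April 2027 is a Thursday, so the first Sunday is April 4 and the second is April 11.
1 September 2027 is a Wednesday, so the first Friday is September 3 and the fourth is September 24.
22 September 2027 lies within the daylight-saving period (11 April – 24 September), so Tararn Canton is on daylight time, UTC−01:30.
21:04 local + 1h30m = 22:34 UTC.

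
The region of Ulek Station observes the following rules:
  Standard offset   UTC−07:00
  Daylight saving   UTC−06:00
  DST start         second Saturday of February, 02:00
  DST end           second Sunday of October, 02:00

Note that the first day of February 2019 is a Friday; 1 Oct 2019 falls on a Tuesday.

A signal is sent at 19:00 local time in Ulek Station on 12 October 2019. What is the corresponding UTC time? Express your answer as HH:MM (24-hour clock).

1 February 2019 is a Friday, so the first Saturday is February 2 and the second is February 9.
1 October 2019 is a Tuesday, so the first Sunday is October 6 and the second is October 13.
12 October 2019 lies within the daylight-saving period (9 February – 13 October), so Ulek Station is on daylight time, UTC−06:00.
19:00 local + 6h = 01:00 UTC (rolling into the next day, 13 October 2019).

01:00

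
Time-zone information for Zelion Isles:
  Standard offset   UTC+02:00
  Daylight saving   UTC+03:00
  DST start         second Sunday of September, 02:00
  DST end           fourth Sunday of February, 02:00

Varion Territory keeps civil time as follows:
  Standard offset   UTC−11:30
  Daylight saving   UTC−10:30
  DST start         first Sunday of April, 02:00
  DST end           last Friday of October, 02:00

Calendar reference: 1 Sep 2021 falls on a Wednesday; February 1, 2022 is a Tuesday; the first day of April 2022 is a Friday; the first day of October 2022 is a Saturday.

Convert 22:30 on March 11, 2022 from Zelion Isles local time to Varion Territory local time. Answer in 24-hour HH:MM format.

1 September 2021 is a Wednesday, so the first Sunday is September 5 and the second is September 12.
1 February 2022 is a Tuesday, so the first Sunday is February 6 and the fourth is February 27.
Daylight saving runs 12 September 2021 – 27 February 2022; March 11, 2022 is outside that window, so Zelion Isles is on standard time at UTC+02:00.
22:30 Zelion Isles − 2h = 20:30 UTC.
1 April 2022 is a Friday, so the first Sunday is April 3.
1 October 2022 is a Saturday, so Fridays fall on 7, 14, 21, 28; the last is October 28.
At the standard offset (UTC−11:30), 20:30 UTC − 11h30m = 09:00 Varion Territory standard time.
The standard-time date in Varion Territory, March 11, 2022, does not fall between 3 April and 28 October, so daylight saving is not in effect and Varion Territory is at UTC−11:30.
20:30 UTC − 11h30m = 09:00 Varion Territory.

09:00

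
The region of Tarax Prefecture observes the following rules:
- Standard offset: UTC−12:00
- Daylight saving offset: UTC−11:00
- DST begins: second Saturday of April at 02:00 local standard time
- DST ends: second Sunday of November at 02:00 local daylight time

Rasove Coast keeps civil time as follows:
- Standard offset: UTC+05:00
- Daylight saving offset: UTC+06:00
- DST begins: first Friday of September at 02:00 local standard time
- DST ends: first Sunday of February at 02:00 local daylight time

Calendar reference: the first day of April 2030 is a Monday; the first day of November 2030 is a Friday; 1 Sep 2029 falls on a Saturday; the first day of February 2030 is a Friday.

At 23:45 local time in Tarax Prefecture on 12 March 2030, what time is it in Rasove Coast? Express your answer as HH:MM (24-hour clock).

16:45

1 April 2030 is a Monday, so the first Saturday is April 6 and the second is April 13.
1 November 2030 is a Friday, so the first Sunday is November 3 and the second is November 10.
12 March 2030 does not fall between 13 April and 10 November, so daylight saving is not in effect and Tarax Prefecture is at UTC−12:00.
23:45 Tarax Prefecture + 12h = 11:45 UTC (rolling into the next day, 13 March 2030).
1 September 2029 is a Saturday, so the first Friday is September 7.
1 February 2030 is a Friday, so the first Sunday is February 3.
At the standard offset (UTC+05:00), 11:45 UTC + 5h = 16:45 Rasove Coast standard time.
The standard-time date in Rasove Coast, 13 March 2030, does not fall between 7 September 2029 and 3 February 2030, so daylight saving is not in effect and Rasove Coast is at UTC+05:00.
11:45 UTC + 5h = 16:45 Rasove Coast.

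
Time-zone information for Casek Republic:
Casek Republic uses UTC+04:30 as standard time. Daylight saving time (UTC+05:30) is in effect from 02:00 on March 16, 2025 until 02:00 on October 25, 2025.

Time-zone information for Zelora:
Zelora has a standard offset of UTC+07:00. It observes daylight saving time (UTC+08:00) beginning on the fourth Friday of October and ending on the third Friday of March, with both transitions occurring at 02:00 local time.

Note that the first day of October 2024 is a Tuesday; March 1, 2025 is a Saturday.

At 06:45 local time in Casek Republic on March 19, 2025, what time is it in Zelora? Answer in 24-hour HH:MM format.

Daylight saving runs 16 March – 25 October; March 19, 2025 is inside that window, so Casek Republic is at UTC+05:30.
06:45 Casek Republic − 5h30m = 01:15 UTC.
1 October 2024 is a Tuesday, so the first Friday is October 4 and the fourth is October 25.
1 March 2025 is a Saturday, so the first Friday is March 7 and the third is March 21.
At the standard offset (UTC+07:00), 01:15 UTC + 7h = 08:15 Zelora standard time.
The standard-time date in Zelora, March 19, 2025, falls between 25 October 2024 and 21 March 2025, so daylight saving is in effect and Zelora is at UTC+08:00.
01:15 UTC + 8h = 09:15 Zelora.

09:15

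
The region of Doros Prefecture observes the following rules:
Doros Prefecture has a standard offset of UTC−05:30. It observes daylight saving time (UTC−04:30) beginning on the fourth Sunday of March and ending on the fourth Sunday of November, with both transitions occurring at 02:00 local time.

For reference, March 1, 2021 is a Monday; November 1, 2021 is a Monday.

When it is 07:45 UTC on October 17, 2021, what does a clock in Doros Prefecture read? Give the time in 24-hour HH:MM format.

1 March 2021 is a Monday, so the first Sunday is March 7 and the fourth is March 28.
1 November 2021 is a Monday, so the first Sunday is November 7 and the fourth is November 28.
At the standard offset (UTC−05:30), 07:45 UTC − 5h30m = 02:15 Doros Prefecture standard time.
Daylight saving runs 28 March – 28 November; the standard-time date in Doros Prefecture, October 17, 2021, is inside that window, so Doros Prefecture is at UTC−04:30.
07:45 UTC − 4h30m = 03:15 local.

03:15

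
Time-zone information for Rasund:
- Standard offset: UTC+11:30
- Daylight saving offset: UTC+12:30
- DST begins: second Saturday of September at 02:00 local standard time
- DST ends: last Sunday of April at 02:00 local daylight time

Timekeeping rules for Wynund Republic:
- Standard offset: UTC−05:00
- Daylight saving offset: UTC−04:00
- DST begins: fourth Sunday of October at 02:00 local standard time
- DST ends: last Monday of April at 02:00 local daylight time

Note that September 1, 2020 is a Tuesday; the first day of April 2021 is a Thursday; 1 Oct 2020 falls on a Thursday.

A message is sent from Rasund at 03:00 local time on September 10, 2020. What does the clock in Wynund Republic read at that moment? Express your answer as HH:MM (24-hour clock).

10:30

1 September 2020 is a Tuesday, so the first Saturday is September 5 and the second is September 12.
1 April 2021 is a Thursday, so Sundays fall on 4, 11, 18, 25; the last is April 25.
September 10, 2020 is outside the daylight-saving period (12 September 2020 – 25 April 2021), so Rasund is on standard time, UTC+11:30.
03:00 Rasund − 11h30m = 15:30 UTC (rolling into the previous day, 9 September 2020).
1 October 2020 is a Thursday, so the first Sunday is October 4 and the fourth is October 25.
1 April 2021 is a Thursday, so Mondays fall on 5, 12, 19, 26; the last is April 26.
At the standard offset (UTC−05:00), 15:30 UTC − 5h = 10:30 Wynund Republic standard time.
The standard-time date in Wynund Republic, September 9, 2020, is outside the daylight-saving period (25 October 2020 – 26 April 2021), so Wynund Republic is on standard time, UTC−05:00.
15:30 UTC − 5h = 10:30 Wynund Republic.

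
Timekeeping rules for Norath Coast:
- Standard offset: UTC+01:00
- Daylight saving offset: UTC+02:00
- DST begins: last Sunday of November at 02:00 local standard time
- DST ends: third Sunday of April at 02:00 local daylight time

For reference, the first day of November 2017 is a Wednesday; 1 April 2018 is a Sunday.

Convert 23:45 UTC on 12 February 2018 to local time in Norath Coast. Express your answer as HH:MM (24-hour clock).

01:45

1 November 2017 is a Wednesday, so Sundays fall on 5, 12, 19, 26; the last is November 26.
1 April 2018 is a Sunday, so the first Sunday is April 1 and the third is April 15.
At the standard offset (UTC+01:00), 23:45 UTC + 1h = 00:45 Norath Coast standard time (rolling into the next day, 13 February 2018).
The standard-time date in Norath Coast, 13 February 2018, falls between 26 November 2017 and 15 April 2018, so daylight saving is in effect and Norath Coast is at UTC+02:00.
23:45 UTC + 2h = 01:45 local (rolling into the next day, 13 February 2018).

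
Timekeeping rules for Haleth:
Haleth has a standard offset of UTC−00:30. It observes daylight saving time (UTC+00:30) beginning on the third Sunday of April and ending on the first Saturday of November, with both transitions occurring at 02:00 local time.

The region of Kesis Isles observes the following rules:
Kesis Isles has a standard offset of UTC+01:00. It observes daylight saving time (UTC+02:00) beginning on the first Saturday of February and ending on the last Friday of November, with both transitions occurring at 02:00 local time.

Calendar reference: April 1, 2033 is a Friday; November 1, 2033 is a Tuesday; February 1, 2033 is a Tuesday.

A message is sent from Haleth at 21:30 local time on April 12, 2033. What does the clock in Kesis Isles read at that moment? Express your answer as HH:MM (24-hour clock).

1 April 2033 is a Friday, so the first Sunday is April 3 and the third is April 17.
1 November 2033 is a Tuesday, so the first Saturday is November 5.
April 12, 2033 is outside the daylight-saving period (17 April – 5 November), so Haleth is on standard time, UTC−00:30.
21:30 Haleth + 0h30m = 22:00 UTC.
1 February 2033 is a Tuesday, so the first Saturday is February 5.
1 November 2033 is a Tuesday, so Fridays fall on 4, 11, 18, 25; the last is November 25.
At the standard offset (UTC+01:00), 22:00 UTC + 1h = 23:00 Kesis Isles standard time.
Daylight saving runs 5 February – 25 November; the standard-time date in Kesis Isles, April 12, 2033, is inside that window, so Kesis Isles is at UTC+02:00.
22:00 UTC + 2h = 00:00 Kesis Isles (rolling into the next day, 13 April 2033).

00:00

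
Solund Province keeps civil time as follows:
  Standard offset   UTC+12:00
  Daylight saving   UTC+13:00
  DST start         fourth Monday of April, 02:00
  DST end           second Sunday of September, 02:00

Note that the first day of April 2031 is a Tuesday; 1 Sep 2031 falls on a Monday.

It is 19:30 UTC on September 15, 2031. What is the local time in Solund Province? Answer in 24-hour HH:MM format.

07:30

1 April 2031 is a Tuesday, so the first Monday is April 7 and the fourth is April 28.
1 September 2031 is a Monday, so the first Sunday is September 7 and the second is September 14.
At the standard offset (UTC+12:00), 19:30 UTC + 12h = 07:30 Solund Province standard time (rolling into the next day, 16 September 2031).
Daylight saving runs 28 April – 14 September; the standard-time date in Solund Province, September 16, 2031, is outside that window, so Solund Province is on standard time at UTC+12:00.
19:30 UTC + 12h = 07:30 local (rolling into the next day, 16 September 2031).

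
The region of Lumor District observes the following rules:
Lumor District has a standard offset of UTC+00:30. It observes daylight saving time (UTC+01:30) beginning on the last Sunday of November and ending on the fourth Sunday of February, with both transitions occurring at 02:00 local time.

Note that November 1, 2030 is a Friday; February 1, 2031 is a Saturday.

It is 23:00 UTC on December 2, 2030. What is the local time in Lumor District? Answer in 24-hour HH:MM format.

1 November 2030 is a Friday, so Sundays fall on 3, 10, 17, 24; the last is November 24.
1 February 2031 is a Saturday, so the first Sunday is February 2 and the fourth is February 23.
At the standard offset (UTC+00:30), 23:00 UTC + 0h30m = 23:30 Lumor District standard time.
The standard-time date in Lumor District, December 2, 2030, falls between 24 November 2030 and 23 February 2031, so daylight saving is in effect and Lumor District is at UTC+01:30.
23:00 UTC + 1h30m = 00:30 local (rolling into the next day, 3 December 2030).

00:30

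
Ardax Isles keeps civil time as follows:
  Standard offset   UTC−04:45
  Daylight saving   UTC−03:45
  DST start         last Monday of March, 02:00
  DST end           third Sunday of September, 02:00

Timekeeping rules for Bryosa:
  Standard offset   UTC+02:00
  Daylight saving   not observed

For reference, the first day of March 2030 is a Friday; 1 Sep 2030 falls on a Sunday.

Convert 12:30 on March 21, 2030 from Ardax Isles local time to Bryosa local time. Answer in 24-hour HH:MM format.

19:15

1 March 2030 is a Friday, so Mondays fall on 4, 11, 18, 25; the last is March 25.
1 September 2030 is a Sunday, so the first Sunday is September 1 and the third is September 15.
March 21, 2030 is outside the daylight-saving period (25 March – 15 September), so Ardax Isles is on standard time, UTC−04:45.
12:30 Ardax Isles + 4h45m = 17:15 UTC.
Bryosa stays on UTC+02:00 all year.
17:15 UTC + 2h = 19:15 Bryosa.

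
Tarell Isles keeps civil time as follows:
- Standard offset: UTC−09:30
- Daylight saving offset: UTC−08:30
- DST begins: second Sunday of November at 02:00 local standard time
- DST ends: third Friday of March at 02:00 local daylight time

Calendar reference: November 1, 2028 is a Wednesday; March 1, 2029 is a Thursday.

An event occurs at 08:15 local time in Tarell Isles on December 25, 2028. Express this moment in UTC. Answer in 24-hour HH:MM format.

16:45

1 November 2028 is a Wednesday, so the first Sunday is November 5 and the second is November 12.
1 March 2029 is a Thursday, so the first Friday is March 2 and the third is March 16.
Daylight saving runs 12 November 2028 – 16 March 2029; December 25, 2028 is inside that window, so Tarell Isles is at UTC−08:30.
08:15 local + 8h30m = 16:45 UTC.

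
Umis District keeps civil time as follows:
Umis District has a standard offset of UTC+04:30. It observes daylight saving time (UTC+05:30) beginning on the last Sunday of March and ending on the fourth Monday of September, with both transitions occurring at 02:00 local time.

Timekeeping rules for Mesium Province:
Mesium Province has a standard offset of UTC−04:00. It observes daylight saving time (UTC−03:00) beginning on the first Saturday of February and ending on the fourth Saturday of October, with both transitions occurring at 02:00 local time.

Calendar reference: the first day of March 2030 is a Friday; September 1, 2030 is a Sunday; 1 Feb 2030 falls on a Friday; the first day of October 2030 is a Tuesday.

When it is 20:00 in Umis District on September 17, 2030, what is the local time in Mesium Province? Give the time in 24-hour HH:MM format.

1 March 2030 is a Friday, so Sundays fall on 3, 10, 17, 24, 31; the last is March 31.
1 September 2030 is a Sunday, so the first Monday is September 2 and the fourth is September 23.
September 17, 2030 lies within the daylight-saving period (31 March – 23 September), so Umis District is on daylight time, UTC+05:30.
20:00 Umis District − 5h30m = 14:30 UTC.
1 February 2030 is a Friday, so the first Saturday is February 2.
1 October 2030 is a Tuesday, so the first Saturday is October 5 and the fourth is October 26.
At the standard offset (UTC−04:00), 14:30 UTC − 4h = 10:30 Mesium Province standard time.
Daylight saving runs 2 February – 26 October; the standard-time date in Mesium Province, September 17, 2030, is inside that window, so Mesium Province is at UTC−03:00.
14:30 UTC − 3h = 11:30 Mesium Province.

11:30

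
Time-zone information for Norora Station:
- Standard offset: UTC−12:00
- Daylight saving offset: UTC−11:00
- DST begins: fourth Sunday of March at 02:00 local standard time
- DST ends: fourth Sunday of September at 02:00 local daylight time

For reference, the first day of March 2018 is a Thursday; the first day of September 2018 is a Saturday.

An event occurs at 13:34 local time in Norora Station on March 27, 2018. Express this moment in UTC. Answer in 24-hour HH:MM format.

1 March 2018 is a Thursday, so the first Sunday is March 4 and the fourth is March 25.
1 September 2018 is a Saturday, so the first Sunday is September 2 and the fourth is September 23.
March 27, 2018 lies within the daylight-saving period (25 March – 23 September), so Norora Station is on daylight time, UTC−11:00.
13:34 local + 11h = 00:34 UTC (rolling into the next day, 28 March 2018).

00:34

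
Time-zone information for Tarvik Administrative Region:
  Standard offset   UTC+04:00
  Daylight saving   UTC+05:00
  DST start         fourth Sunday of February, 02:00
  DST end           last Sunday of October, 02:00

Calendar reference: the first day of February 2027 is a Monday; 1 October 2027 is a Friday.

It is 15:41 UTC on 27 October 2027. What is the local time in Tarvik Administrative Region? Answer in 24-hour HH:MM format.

1 February 2027 is a Monday, so the first Sunday is February 7 and the fourth is February 28.
1 October 2027 is a Friday, so Sundays fall on 3, 10, 17, 24, 31; the last is October 31.
At the standard offset (UTC+04:00), 15:41 UTC + 4h = 19:41 Tarvik Administrative Region standard time.
The standard-time date in Tarvik Administrative Region, 27 October 2027, falls between 28 February and 31 October, so daylight saving is in effect and Tarvik Administrative Region is at UTC+05:00.
15:41 UTC + 5h = 20:41 local.

20:41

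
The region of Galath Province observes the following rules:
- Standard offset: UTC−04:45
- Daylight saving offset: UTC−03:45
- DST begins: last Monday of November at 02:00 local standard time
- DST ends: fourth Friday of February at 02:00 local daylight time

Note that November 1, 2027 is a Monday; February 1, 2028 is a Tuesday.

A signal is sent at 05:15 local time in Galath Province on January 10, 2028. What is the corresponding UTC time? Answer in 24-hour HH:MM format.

09:00

1 November 2027 is a Monday, so Mondays fall on 1, 8, 15, 22, 29; the last is November 29.
1 February 2028 is a Tuesday, so the first Friday is February 4 and the fourth is February 25.
January 10, 2028 falls between 29 November 2027 and 25 February 2028, so daylight saving is in effect and Galath Province is at UTC−03:45.
05:15 local + 3h45m = 09:00 UTC.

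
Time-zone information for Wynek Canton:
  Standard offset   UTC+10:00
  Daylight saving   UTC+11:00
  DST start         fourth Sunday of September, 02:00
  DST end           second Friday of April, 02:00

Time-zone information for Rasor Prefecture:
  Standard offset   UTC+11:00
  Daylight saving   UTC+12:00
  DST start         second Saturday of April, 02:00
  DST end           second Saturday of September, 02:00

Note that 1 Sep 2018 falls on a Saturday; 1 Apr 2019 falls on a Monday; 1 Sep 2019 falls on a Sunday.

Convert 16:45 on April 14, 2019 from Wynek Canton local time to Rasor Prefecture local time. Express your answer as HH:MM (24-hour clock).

1 September 2018 is a Saturday, so the first Sunday is September 2 and the fourth is September 23.
1 April 2019 is a Monday, so the first Friday is April 5 and the second is April 12.
April 14, 2019 is outside the daylight-saving period (23 September 2018 – 12 April 2019), so Wynek Canton is on standard time, UTC+10:00.
16:45 Wynek Canton − 10h = 06:45 UTC.
1 April 2019 is a Monday, so the first Saturday is April 6 and the second is April 13.
1 September 2019 is a Sunday, so the first Saturday is September 7 and the second is September 14.
At the standard offset (UTC+11:00), 06:45 UTC + 11h = 17:45 Rasor Prefecture standard time.
The standard-time date in Rasor Prefecture, April 14, 2019, lies within the daylight-saving period (13 April – 14 September), so Rasor Prefecture is on daylight time, UTC+12:00.
06:45 UTC + 12h = 18:45 Rasor Prefecture.

18:45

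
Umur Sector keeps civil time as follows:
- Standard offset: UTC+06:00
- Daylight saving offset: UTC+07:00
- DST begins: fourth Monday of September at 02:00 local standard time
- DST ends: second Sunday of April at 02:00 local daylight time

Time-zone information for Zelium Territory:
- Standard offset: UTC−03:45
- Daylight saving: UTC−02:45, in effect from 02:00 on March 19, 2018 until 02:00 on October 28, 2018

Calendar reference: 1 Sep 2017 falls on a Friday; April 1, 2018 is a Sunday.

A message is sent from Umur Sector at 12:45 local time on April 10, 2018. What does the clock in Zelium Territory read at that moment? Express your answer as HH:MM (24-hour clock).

1 September 2017 is a Friday, so the first Monday is September 4 and the fourth is September 25.
1 April 2018 is a Sunday, so the first Sunday is April 1 and the second is April 8.
Daylight saving runs 25 September 2017 – 8 April 2018; April 10, 2018 is outside that window, so Umur Sector is on standard time at UTC+06:00.
12:45 Umur Sector − 6h = 06:45 UTC.
At the standard offset (UTC−03:45), 06:45 UTC − 3h45m = 03:00 Zelium Territory standard time.
The standard-time date in Zelium Territory, April 10, 2018, lies within the daylight-saving period (19 March – 28 October), so Zelium Territory is on daylight time, UTC−02:45.
06:45 UTC − 2h45m = 04:00 Zelium Territory.

04:00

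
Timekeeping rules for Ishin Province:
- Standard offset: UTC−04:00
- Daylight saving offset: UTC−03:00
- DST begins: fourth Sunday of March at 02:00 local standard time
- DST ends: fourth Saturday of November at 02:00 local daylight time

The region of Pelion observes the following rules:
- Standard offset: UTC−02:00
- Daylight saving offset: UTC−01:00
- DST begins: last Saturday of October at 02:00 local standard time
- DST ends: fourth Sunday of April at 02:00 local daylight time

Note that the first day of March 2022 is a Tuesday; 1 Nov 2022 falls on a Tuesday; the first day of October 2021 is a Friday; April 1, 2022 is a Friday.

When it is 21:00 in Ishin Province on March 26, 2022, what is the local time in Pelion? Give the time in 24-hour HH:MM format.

1 March 2022 is a Tuesday, so the first Sunday is March 6 and the fourth is March 27.
1 November 2022 is a Tuesday, so the first Saturday is November 5 and the fourth is November 26.
March 26, 2022 does not fall between 27 March and 26 November, so daylight saving is not in effect and Ishin Province is at UTC−04:00.
21:00 Ishin Province + 4h = 01:00 UTC (rolling into the next day, 27 March 2022).
1 October 2021 is a Friday, so Saturdays fall on 2, 9, 16, 23, 30; the last is October 30.
1 April 2022 is a Friday, so the first Sunday is April 3 and the fourth is April 24.
At the standard offset (UTC−02:00), 01:00 UTC − 2h = 23:00 Pelion standard time (rolling into the previous day, 26 March 2022).
Daylight saving runs 30 October 2021 – 24 April 2022; the standard-time date in Pelion, March 26, 2022, is inside that window, so Pelion is at UTC−01:00.
01:00 UTC − 1h = 00:00 Pelion.

00:00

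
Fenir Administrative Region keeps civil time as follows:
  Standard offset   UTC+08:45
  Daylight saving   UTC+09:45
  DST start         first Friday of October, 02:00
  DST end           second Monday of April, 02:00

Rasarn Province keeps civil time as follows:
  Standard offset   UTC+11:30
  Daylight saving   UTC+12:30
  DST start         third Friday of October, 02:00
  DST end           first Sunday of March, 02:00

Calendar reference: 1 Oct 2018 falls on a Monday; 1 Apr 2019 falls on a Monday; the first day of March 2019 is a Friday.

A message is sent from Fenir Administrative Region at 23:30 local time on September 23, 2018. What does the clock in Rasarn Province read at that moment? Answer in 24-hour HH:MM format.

1 October 2018 is a Monday, so the first Friday is October 5.
1 April 2019 is a Monday, so the first Monday is April 1 and the second is April 8.
September 23, 2018 does not fall between 5 October 2018 and 8 April 2019, so daylight saving is not in effect and Fenir Administrative Region is at UTC+08:45.
23:30 Fenir Administrative Region − 8h45m = 14:45 UTC.
1 October 2018 is a Monday, so the first Friday is October 5 and the third is October 19.
1 March 2019 is a Friday, so the first Sunday is March 3.
At the standard offset (UTC+11:30), 14:45 UTC + 11h30m = 02:15 Rasarn Province standard time (rolling into the next day, 24 September 2018).
Daylight saving runs 19 October 2018 – 3 March 2019; the standard-time date in Rasarn Province, September 24, 2018, is outside that window, so Rasarn Province is on standard time at UTC+11:30.
14:45 UTC + 11h30m = 02:15 Rasarn Province (rolling into the next day, 24 September 2018).

02:15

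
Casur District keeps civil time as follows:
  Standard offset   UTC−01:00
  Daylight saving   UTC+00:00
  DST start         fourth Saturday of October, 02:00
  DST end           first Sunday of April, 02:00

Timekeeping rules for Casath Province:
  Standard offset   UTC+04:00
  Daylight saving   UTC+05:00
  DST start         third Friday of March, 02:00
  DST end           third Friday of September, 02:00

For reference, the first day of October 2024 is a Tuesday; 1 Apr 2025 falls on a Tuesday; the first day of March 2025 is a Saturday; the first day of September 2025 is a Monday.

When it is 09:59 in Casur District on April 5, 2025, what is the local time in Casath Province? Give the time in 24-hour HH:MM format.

14:59

1 October 2024 is a Tuesday, so the first Saturday is October 5 and the fourth is October 26.
1 April 2025 is a Tuesday, so the first Sunday is April 6.
April 5, 2025 lies within the daylight-saving period (26 October 2024 – 6 April 2025), so Casur District is on daylight time, UTC+00:00.
09:59 Casur District − 0h = 09:59 UTC.
1 March 2025 is a Saturday, so the first Friday is March 7 and the third is March 21.
1 September 2025 is a Monday, so the first Friday is September 5 and the third is September 19.
At the standard offset (UTC+04:00), 09:59 UTC + 4h = 13:59 Casath Province standard time.
The standard-time date in Casath Province, April 5, 2025, falls between 21 March and 19 September, so daylight saving is in effect and Casath Province is at UTC+05:00.
09:59 UTC + 5h = 14:59 Casath Province.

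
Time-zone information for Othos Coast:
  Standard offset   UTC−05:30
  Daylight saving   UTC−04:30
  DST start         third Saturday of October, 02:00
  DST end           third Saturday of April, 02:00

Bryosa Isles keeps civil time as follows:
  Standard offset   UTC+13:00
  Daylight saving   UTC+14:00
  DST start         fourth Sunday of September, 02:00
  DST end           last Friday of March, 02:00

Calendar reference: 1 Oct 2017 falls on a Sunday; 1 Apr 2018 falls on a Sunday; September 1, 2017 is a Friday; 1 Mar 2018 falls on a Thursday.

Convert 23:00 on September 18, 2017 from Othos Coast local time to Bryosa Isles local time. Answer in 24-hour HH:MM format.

1 October 2017 is a Sunday, so the first Saturday is October 7 and the third is October 21.
1 April 2018 is a Sunday, so the first Saturday is April 7 and the third is April 21.
Daylight saving runs 21 October 2017 – 21 April 2018; September 18, 2017 is outside that window, so Othos Coast is on standard time at UTC−05:30.
23:00 Othos Coast + 5h30m = 04:30 UTC (rolling into the next day, 19 September 2017).
1 September 2017 is a Friday, so the first Sunday is September 3 and the fourth is September 24.
1 March 2018 is a Thursday, so Fridays fall on 2, 9, 16, 23, 30; the last is March 30.
At the standard offset (UTC+13:00), 04:30 UTC + 13h = 17:30 Bryosa Isles standard time.
Daylight saving runs 24 September 2017 – 30 March 2018; the standard-time date in Bryosa Isles, September 19, 2017, is outside that window, so Bryosa Isles is on standard time at UTC+13:00.
04:30 UTC + 13h = 17:30 Bryosa Isles.

17:30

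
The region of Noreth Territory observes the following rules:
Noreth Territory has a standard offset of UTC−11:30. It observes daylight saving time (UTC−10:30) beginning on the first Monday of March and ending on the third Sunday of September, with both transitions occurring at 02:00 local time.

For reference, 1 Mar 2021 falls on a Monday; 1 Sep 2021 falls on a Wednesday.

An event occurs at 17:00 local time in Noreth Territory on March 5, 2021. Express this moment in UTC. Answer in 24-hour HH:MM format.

1 March 2021 is a Monday, so the first Monday is March 1.
1 September 2021 is a Wednesday, so the first Sunday is September 5 and the third is September 19.
March 5, 2021 lies within the daylight-saving period (1 March – 19 September), so Noreth Territory is on daylight time, UTC−10:30.
17:00 local + 10h30m = 03:30 UTC (rolling into the next day, 6 March 2021).

03:30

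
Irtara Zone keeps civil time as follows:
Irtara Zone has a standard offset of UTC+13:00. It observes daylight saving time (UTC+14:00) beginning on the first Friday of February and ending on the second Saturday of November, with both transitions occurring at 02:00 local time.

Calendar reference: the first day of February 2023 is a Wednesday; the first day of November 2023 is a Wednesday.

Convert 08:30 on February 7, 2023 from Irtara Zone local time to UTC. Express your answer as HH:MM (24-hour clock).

1 February 2023 is a Wednesday, so the first Friday is February 3.
1 November 2023 is a Wednesday, so the first Saturday is November 4 and the second is November 11.
February 7, 2023 falls between 3 February and 11 November, so daylight saving is in effect and Irtara Zone is at UTC+14:00.
08:30 local − 14h = 18:30 UTC (rolling into the previous day, 6 February 2023).

18:30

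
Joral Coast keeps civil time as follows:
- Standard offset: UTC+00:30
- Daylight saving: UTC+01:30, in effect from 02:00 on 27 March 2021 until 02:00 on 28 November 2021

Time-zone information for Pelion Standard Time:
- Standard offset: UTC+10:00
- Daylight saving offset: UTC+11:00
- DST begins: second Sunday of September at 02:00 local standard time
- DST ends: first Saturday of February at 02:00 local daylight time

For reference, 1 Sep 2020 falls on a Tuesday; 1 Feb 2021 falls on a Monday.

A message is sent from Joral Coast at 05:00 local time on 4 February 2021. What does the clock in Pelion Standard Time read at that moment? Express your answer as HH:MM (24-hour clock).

Daylight saving runs 27 March – 28 November; 4 February 2021 is outside that window, so Joral Coast is on standard time at UTC+00:30.
05:00 Joral Coast − 0h30m = 04:30 UTC.
1 September 2020 is a Tuesday, so the first Sunday is September 6 and the second is September 13.
1 February 2021 is a Monday, so the first Saturday is February 6.
At the standard offset (UTC+10:00), 04:30 UTC + 10h = 14:30 Pelion Standard Time standard time.
Daylight saving runs 13 September 2020 – 6 February 2021; the standard-time date in Pelion Standard Time, 4 February 2021, is inside that window, so Pelion Standard Time is at UTC+11:00.
04:30 UTC + 11h = 15:30 Pelion Standard Time.

15:30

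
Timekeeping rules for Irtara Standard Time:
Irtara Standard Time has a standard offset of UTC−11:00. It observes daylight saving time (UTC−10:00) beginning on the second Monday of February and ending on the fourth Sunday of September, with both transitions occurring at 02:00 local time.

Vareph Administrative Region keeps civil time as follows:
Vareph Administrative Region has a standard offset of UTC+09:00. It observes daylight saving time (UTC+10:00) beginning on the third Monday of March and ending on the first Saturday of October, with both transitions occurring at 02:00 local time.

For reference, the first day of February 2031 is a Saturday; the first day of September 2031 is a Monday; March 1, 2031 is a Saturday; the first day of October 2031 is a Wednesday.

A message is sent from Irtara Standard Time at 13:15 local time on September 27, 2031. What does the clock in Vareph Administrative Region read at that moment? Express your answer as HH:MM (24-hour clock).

09:15

1 February 2031 is a Saturday, so the first Monday is February 3 and the second is February 10.
1 September 2031 is a Monday, so the first Sunday is September 7 and the fourth is September 28.
September 27, 2031 falls between 10 February and 28 September, so daylight saving is in effect and Irtara Standard Time is at UTC−10:00.
13:15 Irtara Standard Time + 10h = 23:15 UTC.
1 March 2031 is a Saturday, so the first Monday is March 3 and the third is March 17.
1 October 2031 is a Wednesday, so the first Saturday is October 4.
At the standard offset (UTC+09:00), 23:15 UTC + 9h = 08:15 Vareph Administrative Region standard time (rolling into the next day, 28 September 2031).
The standard-time date in Vareph Administrative Region, September 28, 2031, lies within the daylight-saving period (17 March – 4 October), so Vareph Administrative Region is on daylight time, UTC+10:00.
23:15 UTC + 10h = 09:15 Vareph Administrative Region (rolling into the next day, 28 September 2031).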